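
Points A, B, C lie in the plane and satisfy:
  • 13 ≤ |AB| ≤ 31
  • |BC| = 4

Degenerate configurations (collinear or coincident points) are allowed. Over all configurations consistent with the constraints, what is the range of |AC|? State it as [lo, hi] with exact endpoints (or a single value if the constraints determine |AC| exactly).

|AB| ∈ [13, 31]
|BC| ∈ {4}
|AC| ∈ [9, 35]

|AC| ∈ [9, 35]  (≈ [9.0000, 35.0000])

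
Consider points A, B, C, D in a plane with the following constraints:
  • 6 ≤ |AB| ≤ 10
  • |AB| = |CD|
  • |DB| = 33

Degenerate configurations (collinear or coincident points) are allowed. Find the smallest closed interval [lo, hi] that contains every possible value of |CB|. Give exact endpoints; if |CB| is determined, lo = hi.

|CB| ∈ [23, 43]  (≈ [23.0000, 43.0000])

|AB| ∈ [6, 10]
|BD| ∈ {33}
|CD| ∈ [6, 10]
|AD| ∈ [23, 43]
|BC| ∈ [23, 43]
|AC| ∈ [13, 53]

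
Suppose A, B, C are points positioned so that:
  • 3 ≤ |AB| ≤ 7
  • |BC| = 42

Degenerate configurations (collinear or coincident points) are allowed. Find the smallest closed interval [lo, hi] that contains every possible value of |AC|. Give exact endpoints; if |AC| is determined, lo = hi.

|AC| ∈ [35, 49]  (≈ [35.0000, 49.0000])

|AB| ∈ [3, 7]
|BC| ∈ {42}
|AC| ∈ [35, 49]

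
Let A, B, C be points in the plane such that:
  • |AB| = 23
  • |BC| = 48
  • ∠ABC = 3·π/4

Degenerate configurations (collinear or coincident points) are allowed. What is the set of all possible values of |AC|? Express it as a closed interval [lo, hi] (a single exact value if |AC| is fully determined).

|AC| = √(1104·√(2) + 2833)  (≈ 66.2895)

|AB| ∈ {23}
|BC| ∈ {48}
|AC| ∈ {√(1104·√(2) + 2833)}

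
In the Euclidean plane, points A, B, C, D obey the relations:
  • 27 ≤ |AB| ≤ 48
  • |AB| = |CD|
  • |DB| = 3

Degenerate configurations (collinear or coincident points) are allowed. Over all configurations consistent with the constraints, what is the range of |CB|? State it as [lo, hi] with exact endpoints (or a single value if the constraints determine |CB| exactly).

|CB| ∈ [24, 51]  (≈ [24.0000, 51.0000])

|AB| ∈ [27, 48]
|BD| ∈ {3}
|CD| ∈ [27, 48]
|AD| ∈ [24, 51]
|BC| ∈ [24, 51]
|AC| ∈ [0, 99]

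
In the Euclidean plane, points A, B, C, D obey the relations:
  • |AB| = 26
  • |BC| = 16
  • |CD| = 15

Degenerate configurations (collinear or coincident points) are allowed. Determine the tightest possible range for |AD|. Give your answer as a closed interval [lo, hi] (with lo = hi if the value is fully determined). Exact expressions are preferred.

|AD| ∈ [0, 57]  (≈ [0.0000, 57.0000])

|AB| ∈ {26}
|BC| ∈ {16}
|CD| ∈ {15}
|AC| ∈ [10, 42]
|BD| ∈ [1, 31]
|AD| ∈ [0, 57]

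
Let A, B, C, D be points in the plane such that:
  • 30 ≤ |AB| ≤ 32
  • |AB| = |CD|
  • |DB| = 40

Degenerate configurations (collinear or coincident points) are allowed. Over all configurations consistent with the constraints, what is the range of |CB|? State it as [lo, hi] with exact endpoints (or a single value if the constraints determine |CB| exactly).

|AB| ∈ [30, 32]
|BD| ∈ {40}
|CD| ∈ [30, 32]
|AD| ∈ [8, 72]
|BC| ∈ [8, 72]
|AC| ∈ [0, 104]

|CB| ∈ [8, 72]  (≈ [8.0000, 72.0000])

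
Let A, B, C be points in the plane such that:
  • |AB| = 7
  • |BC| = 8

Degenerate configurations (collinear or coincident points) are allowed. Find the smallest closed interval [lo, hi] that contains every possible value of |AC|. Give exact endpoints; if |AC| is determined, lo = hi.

|AC| ∈ [1, 15]  (≈ [1.0000, 15.0000])

|AB| ∈ {7}
|BC| ∈ {8}
|AC| ∈ [1, 15]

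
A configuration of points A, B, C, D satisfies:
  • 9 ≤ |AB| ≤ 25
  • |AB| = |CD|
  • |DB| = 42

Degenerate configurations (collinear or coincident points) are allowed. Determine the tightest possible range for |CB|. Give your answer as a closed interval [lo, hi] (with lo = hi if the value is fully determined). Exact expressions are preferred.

|AB| ∈ [9, 25]
|BD| ∈ {42}
|CD| ∈ [9, 25]
|AD| ∈ [17, 67]
|BC| ∈ [17, 67]
|AC| ∈ [0, 92]

|CB| ∈ [17, 67]  (≈ [17.0000, 67.0000])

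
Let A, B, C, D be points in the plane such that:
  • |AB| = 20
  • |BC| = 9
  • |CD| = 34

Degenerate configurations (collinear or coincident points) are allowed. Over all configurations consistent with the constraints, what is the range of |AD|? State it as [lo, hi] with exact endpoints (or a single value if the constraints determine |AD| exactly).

|AD| ∈ [5, 63]  (≈ [5.0000, 63.0000])

|AB| ∈ {20}
|BC| ∈ {9}
|CD| ∈ {34}
|AC| ∈ [11, 29]
|BD| ∈ [25, 43]
|AD| ∈ [5, 63]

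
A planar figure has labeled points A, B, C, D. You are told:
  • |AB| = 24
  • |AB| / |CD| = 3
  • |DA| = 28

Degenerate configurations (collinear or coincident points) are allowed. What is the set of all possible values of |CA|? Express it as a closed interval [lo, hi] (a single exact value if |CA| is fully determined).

|CA| ∈ [20, 36]  (≈ [20.0000, 36.0000])

|AB| ∈ {24}
|AD| ∈ {28}
|CD| ∈ {8}
|BD| ∈ [4, 52]
|AC| ∈ [20, 36]
|BC| ∈ [0, 60]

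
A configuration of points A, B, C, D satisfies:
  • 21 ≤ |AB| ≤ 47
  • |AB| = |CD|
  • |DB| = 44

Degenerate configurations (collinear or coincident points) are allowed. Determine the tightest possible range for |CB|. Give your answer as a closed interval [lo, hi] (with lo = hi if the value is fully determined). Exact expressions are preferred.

|CB| ∈ [0, 91]  (≈ [0.0000, 91.0000])

|AB| ∈ [21, 47]
|BD| ∈ {44}
|CD| ∈ [21, 47]
|AD| ∈ [0, 91]
|BC| ∈ [0, 91]
|AC| ∈ [0, 138]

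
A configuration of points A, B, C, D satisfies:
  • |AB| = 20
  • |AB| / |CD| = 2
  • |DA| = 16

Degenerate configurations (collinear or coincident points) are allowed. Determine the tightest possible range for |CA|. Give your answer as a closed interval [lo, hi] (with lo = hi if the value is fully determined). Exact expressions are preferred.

|AB| ∈ {20}
|AD| ∈ {16}
|CD| ∈ {10}
|BD| ∈ [4, 36]
|AC| ∈ [6, 26]
|BC| ∈ [0, 46]

|CA| ∈ [6, 26]  (≈ [6.0000, 26.0000])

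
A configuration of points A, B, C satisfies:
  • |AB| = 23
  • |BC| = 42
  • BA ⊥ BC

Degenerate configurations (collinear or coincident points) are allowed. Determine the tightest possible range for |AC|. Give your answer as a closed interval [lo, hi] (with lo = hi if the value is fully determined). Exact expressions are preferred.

|AB| ∈ {23}
|BC| ∈ {42}
|AC| ∈ {√(2293)}

|AC| = √(2293)  (≈ 47.8853)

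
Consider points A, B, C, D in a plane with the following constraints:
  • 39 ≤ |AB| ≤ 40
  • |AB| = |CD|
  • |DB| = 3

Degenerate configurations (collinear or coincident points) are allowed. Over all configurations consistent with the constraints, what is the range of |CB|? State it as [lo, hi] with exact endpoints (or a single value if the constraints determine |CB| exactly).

|AB| ∈ [39, 40]
|BD| ∈ {3}
|CD| ∈ [39, 40]
|AD| ∈ [36, 43]
|BC| ∈ [36, 43]
|AC| ∈ [0, 83]

|CB| ∈ [36, 43]  (≈ [36.0000, 43.0000])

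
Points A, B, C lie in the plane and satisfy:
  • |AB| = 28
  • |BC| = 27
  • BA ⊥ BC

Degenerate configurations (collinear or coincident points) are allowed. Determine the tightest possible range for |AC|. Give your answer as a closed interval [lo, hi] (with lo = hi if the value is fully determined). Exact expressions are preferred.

|AB| ∈ {28}
|BC| ∈ {27}
|AC| ∈ {√(1513)}

|AC| = √(1513)  (≈ 38.8973)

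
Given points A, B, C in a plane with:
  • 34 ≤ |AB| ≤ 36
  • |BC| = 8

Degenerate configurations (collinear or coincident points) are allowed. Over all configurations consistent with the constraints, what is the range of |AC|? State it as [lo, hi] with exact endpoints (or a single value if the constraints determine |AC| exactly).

|AB| ∈ [34, 36]
|BC| ∈ {8}
|AC| ∈ [26, 44]

|AC| ∈ [26, 44]  (≈ [26.0000, 44.0000])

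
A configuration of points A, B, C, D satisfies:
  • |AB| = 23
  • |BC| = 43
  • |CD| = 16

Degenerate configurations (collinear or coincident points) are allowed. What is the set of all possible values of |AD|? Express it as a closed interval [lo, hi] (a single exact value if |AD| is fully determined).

|AB| ∈ {23}
|BC| ∈ {43}
|CD| ∈ {16}
|AC| ∈ [20, 66]
|BD| ∈ [27, 59]
|AD| ∈ [4, 82]

|AD| ∈ [4, 82]  (≈ [4.0000, 82.0000])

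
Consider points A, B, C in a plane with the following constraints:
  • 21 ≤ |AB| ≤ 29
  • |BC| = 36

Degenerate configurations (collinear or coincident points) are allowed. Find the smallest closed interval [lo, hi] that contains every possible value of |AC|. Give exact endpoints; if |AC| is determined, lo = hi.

|AC| ∈ [7, 65]  (≈ [7.0000, 65.0000])

|AB| ∈ [21, 29]
|BC| ∈ {36}
|AC| ∈ [7, 65]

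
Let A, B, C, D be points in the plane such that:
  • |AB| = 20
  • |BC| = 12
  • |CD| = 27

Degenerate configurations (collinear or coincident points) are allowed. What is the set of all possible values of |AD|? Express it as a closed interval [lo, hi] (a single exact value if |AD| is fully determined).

|AD| ∈ [0, 59]  (≈ [0.0000, 59.0000])

|AB| ∈ {20}
|BC| ∈ {12}
|CD| ∈ {27}
|AC| ∈ [8, 32]
|BD| ∈ [15, 39]
|AD| ∈ [0, 59]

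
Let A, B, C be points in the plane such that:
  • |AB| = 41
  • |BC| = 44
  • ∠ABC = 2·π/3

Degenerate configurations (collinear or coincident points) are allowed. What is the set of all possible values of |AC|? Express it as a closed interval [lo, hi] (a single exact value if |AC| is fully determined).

|AC| = √(5421)  (≈ 73.6274)

|AB| ∈ {41}
|BC| ∈ {44}
|AC| ∈ {√(5421)}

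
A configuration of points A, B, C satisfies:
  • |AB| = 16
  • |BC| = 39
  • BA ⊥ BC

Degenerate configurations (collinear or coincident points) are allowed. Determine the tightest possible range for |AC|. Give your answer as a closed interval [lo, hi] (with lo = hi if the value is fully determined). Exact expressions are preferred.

|AB| ∈ {16}
|BC| ∈ {39}
|AC| ∈ {√(1777)}

|AC| = √(1777)  (≈ 42.1545)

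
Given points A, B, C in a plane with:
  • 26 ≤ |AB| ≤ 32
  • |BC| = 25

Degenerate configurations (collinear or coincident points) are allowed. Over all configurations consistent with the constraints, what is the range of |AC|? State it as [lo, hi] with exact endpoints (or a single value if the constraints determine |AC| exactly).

|AB| ∈ [26, 32]
|BC| ∈ {25}
|AC| ∈ [1, 57]

|AC| ∈ [1, 57]  (≈ [1.0000, 57.0000])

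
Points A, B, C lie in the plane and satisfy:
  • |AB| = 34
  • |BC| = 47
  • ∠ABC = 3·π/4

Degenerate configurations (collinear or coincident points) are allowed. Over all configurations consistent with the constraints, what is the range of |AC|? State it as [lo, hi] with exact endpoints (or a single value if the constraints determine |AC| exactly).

|AC| = √(1598·√(2) + 3365)  (≈ 74.9994)

|AB| ∈ {34}
|BC| ∈ {47}
|AC| ∈ {√(1598·√(2) + 3365)}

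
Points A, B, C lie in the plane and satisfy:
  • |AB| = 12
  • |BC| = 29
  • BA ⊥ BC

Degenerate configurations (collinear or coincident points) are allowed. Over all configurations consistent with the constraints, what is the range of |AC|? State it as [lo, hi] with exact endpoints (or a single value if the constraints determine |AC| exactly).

|AB| ∈ {12}
|BC| ∈ {29}
|AC| ∈ {√(985)}

|AC| = √(985)  (≈ 31.3847)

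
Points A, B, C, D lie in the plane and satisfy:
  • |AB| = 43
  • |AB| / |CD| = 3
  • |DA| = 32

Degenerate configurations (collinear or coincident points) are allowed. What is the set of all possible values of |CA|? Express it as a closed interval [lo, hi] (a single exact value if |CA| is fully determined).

|AB| ∈ {43}
|AD| ∈ {32}
|CD| ∈ {43/3}
|BD| ∈ [11, 75]
|AC| ∈ [53/3, 139/3]
|BC| ∈ [0, 268/3]

|CA| ∈ [53/3, 139/3]  (≈ [17.6667, 46.3333])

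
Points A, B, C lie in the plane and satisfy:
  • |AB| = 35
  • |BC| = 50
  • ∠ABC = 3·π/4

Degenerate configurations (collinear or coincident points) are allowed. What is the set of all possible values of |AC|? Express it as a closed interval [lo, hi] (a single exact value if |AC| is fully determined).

|AC| = 5·√(70·√(2) + 149)  (≈ 78.7393)

|AB| ∈ {35}
|BC| ∈ {50}
|AC| ∈ {5·√(70·√(2) + 149)}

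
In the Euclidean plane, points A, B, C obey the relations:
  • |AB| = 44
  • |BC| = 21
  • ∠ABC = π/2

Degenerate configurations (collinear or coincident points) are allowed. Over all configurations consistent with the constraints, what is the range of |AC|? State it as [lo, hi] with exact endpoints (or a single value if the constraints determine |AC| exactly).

|AB| ∈ {44}
|BC| ∈ {21}
|AC| ∈ {√(2377)}

|AC| = √(2377)  (≈ 48.7545)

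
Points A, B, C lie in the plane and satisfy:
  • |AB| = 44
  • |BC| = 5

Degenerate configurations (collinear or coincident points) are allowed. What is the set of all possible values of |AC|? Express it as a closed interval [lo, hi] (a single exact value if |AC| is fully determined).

|AC| ∈ [39, 49]  (≈ [39.0000, 49.0000])

|AB| ∈ {44}
|BC| ∈ {5}
|AC| ∈ [39, 49]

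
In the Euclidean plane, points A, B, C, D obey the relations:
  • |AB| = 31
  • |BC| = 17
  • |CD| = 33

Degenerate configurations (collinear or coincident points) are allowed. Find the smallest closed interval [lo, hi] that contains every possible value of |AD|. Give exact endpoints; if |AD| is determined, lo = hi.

|AB| ∈ {31}
|BC| ∈ {17}
|CD| ∈ {33}
|AC| ∈ [14, 48]
|BD| ∈ [16, 50]
|AD| ∈ [0, 81]

|AD| ∈ [0, 81]  (≈ [0.0000, 81.0000])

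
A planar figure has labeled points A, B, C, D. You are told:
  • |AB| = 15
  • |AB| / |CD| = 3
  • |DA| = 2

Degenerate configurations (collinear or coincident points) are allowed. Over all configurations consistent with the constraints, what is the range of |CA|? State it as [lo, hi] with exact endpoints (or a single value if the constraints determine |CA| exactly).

|CA| ∈ [3, 7]  (≈ [3.0000, 7.0000])

|AB| ∈ {15}
|AD| ∈ {2}
|CD| ∈ {5}
|BD| ∈ [13, 17]
|AC| ∈ [3, 7]
|BC| ∈ [8, 22]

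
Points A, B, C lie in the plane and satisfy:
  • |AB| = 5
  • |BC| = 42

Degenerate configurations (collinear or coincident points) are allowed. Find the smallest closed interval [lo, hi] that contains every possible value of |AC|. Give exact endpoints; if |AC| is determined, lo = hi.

|AC| ∈ [37, 47]  (≈ [37.0000, 47.0000])

|AB| ∈ {5}
|BC| ∈ {42}
|AC| ∈ [37, 47]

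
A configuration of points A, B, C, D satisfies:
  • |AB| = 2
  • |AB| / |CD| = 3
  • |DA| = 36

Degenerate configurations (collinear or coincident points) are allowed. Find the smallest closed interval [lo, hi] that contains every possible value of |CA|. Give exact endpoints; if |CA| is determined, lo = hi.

|AB| ∈ {2}
|AD| ∈ {36}
|CD| ∈ {2/3}
|BD| ∈ [34, 38]
|AC| ∈ [106/3, 110/3]
|BC| ∈ [100/3, 116/3]

|CA| ∈ [106/3, 110/3]  (≈ [35.3333, 36.6667])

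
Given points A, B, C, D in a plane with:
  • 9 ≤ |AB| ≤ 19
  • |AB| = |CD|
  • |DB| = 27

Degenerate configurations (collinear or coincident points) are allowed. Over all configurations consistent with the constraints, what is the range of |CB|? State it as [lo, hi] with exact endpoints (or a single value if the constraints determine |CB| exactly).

|CB| ∈ [8, 46]  (≈ [8.0000, 46.0000])

|AB| ∈ [9, 19]
|BD| ∈ {27}
|CD| ∈ [9, 19]
|AD| ∈ [8, 46]
|BC| ∈ [8, 46]
|AC| ∈ [0, 65]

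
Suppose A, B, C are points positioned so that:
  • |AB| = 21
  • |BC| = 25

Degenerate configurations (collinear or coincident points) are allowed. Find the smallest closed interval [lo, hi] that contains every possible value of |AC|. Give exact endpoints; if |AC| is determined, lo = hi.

|AC| ∈ [4, 46]  (≈ [4.0000, 46.0000])

|AB| ∈ {21}
|BC| ∈ {25}
|AC| ∈ [4, 46]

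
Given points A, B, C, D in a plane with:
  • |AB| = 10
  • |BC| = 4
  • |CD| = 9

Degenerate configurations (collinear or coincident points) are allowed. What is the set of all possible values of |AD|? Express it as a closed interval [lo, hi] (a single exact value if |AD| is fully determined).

|AD| ∈ [0, 23]  (≈ [0.0000, 23.0000])

|AB| ∈ {10}
|BC| ∈ {4}
|CD| ∈ {9}
|AC| ∈ [6, 14]
|BD| ∈ [5, 13]
|AD| ∈ [0, 23]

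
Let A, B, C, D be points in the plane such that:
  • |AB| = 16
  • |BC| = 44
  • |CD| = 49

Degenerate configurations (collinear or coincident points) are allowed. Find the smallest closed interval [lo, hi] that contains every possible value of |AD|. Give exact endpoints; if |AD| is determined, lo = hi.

|AD| ∈ [0, 109]  (≈ [0.0000, 109.0000])

|AB| ∈ {16}
|BC| ∈ {44}
|CD| ∈ {49}
|AC| ∈ [28, 60]
|BD| ∈ [5, 93]
|AD| ∈ [0, 109]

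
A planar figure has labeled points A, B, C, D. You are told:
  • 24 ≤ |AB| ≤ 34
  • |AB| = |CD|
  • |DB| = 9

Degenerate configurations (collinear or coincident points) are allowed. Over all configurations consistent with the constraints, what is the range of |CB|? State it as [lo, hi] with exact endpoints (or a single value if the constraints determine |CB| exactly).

|CB| ∈ [15, 43]  (≈ [15.0000, 43.0000])

|AB| ∈ [24, 34]
|BD| ∈ {9}
|CD| ∈ [24, 34]
|AD| ∈ [15, 43]
|BC| ∈ [15, 43]
|AC| ∈ [0, 77]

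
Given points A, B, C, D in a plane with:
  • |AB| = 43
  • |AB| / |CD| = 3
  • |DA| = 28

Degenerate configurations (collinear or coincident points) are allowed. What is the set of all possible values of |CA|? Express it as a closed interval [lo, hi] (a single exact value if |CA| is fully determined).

|AB| ∈ {43}
|AD| ∈ {28}
|CD| ∈ {43/3}
|BD| ∈ [15, 71]
|AC| ∈ [41/3, 127/3]
|BC| ∈ [2/3, 256/3]

|CA| ∈ [41/3, 127/3]  (≈ [13.6667, 42.3333])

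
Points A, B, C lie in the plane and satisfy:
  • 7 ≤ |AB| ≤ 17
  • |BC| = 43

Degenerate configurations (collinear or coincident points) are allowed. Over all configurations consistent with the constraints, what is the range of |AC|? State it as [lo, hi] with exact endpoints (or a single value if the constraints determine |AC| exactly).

|AB| ∈ [7, 17]
|BC| ∈ {43}
|AC| ∈ [26, 60]

|AC| ∈ [26, 60]  (≈ [26.0000, 60.0000])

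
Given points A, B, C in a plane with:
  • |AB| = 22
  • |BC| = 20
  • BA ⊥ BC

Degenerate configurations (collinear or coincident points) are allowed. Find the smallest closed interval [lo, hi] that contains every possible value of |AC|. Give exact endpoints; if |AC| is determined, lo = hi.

|AC| = 2·√(221)  (≈ 29.7321)

|AB| ∈ {22}
|BC| ∈ {20}
|AC| ∈ {2·√(221)}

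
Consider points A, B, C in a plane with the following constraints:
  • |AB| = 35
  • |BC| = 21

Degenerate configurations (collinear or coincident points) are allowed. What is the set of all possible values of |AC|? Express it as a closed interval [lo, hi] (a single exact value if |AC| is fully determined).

|AC| ∈ [14, 56]  (≈ [14.0000, 56.0000])

|AB| ∈ {35}
|BC| ∈ {21}
|AC| ∈ [14, 56]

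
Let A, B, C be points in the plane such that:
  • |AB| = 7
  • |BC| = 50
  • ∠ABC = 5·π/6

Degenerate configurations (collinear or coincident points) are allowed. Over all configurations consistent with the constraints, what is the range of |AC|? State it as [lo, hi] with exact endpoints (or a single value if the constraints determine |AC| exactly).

|AC| = √(350·√(3) + 2549)  (≈ 56.1713)

|AB| ∈ {7}
|BC| ∈ {50}
|AC| ∈ {√(350·√(3) + 2549)}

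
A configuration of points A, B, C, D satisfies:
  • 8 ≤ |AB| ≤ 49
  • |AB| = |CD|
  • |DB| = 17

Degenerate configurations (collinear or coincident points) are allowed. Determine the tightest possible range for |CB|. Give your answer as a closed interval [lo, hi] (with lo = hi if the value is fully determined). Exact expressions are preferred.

|CB| ∈ [0, 66]  (≈ [0.0000, 66.0000])

|AB| ∈ [8, 49]
|BD| ∈ {17}
|CD| ∈ [8, 49]
|AD| ∈ [0, 66]
|BC| ∈ [0, 66]
|AC| ∈ [0, 115]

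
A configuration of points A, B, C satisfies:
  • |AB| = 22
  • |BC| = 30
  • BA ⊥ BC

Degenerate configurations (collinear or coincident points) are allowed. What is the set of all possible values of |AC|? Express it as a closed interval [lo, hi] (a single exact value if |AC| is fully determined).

|AB| ∈ {22}
|BC| ∈ {30}
|AC| ∈ {2·√(346)}

|AC| = 2·√(346)  (≈ 37.2022)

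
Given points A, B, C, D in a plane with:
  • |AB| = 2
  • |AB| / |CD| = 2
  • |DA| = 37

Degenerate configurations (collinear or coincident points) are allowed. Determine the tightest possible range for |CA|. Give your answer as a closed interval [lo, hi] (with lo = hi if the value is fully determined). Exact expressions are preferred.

|CA| ∈ [36, 38]  (≈ [36.0000, 38.0000])

|AB| ∈ {2}
|AD| ∈ {37}
|CD| ∈ {1}
|BD| ∈ [35, 39]
|AC| ∈ [36, 38]
|BC| ∈ [34, 40]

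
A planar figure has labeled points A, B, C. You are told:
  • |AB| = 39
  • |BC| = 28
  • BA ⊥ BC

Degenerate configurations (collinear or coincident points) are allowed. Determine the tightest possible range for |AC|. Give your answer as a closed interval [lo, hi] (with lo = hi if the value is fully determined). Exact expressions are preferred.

|AB| ∈ {39}
|BC| ∈ {28}
|AC| ∈ {√(2305)}

|AC| = √(2305)  (≈ 48.0104)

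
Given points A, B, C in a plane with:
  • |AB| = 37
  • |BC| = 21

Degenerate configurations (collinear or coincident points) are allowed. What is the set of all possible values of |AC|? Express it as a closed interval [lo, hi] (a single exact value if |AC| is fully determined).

|AC| ∈ [16, 58]  (≈ [16.0000, 58.0000])

|AB| ∈ {37}
|BC| ∈ {21}
|AC| ∈ [16, 58]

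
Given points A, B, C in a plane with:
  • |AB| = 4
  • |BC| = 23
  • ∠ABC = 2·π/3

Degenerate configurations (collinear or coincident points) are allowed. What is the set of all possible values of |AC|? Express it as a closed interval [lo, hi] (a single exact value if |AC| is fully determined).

|AC| = 7·√(13)  (≈ 25.2389)

|AB| ∈ {4}
|BC| ∈ {23}
|AC| ∈ {7·√(13)}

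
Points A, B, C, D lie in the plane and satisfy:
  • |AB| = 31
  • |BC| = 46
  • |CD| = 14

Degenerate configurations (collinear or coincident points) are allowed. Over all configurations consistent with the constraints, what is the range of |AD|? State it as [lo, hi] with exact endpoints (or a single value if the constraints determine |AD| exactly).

|AD| ∈ [1, 91]  (≈ [1.0000, 91.0000])

|AB| ∈ {31}
|BC| ∈ {46}
|CD| ∈ {14}
|AC| ∈ [15, 77]
|BD| ∈ [32, 60]
|AD| ∈ [1, 91]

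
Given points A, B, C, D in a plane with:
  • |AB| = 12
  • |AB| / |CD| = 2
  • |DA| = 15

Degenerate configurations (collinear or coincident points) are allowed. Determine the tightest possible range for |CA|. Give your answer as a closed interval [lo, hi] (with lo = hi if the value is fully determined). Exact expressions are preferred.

|AB| ∈ {12}
|AD| ∈ {15}
|CD| ∈ {6}
|BD| ∈ [3, 27]
|AC| ∈ [9, 21]
|BC| ∈ [0, 33]

|CA| ∈ [9, 21]  (≈ [9.0000, 21.0000])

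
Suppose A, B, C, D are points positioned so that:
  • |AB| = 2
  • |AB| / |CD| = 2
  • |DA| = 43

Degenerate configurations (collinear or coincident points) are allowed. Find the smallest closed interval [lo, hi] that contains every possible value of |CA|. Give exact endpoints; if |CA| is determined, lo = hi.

|AB| ∈ {2}
|AD| ∈ {43}
|CD| ∈ {1}
|BD| ∈ [41, 45]
|AC| ∈ [42, 44]
|BC| ∈ [40, 46]

|CA| ∈ [42, 44]  (≈ [42.0000, 44.0000])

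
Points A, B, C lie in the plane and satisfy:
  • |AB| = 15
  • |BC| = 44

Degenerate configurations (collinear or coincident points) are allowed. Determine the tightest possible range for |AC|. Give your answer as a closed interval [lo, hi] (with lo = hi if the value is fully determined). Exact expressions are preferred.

|AB| ∈ {15}
|BC| ∈ {44}
|AC| ∈ [29, 59]

|AC| ∈ [29, 59]  (≈ [29.0000, 59.0000])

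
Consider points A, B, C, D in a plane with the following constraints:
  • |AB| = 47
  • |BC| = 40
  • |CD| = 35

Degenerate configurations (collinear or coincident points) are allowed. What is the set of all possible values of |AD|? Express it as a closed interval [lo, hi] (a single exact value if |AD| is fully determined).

|AD| ∈ [0, 122]  (≈ [0.0000, 122.0000])

|AB| ∈ {47}
|BC| ∈ {40}
|CD| ∈ {35}
|AC| ∈ [7, 87]
|BD| ∈ [5, 75]
|AD| ∈ [0, 122]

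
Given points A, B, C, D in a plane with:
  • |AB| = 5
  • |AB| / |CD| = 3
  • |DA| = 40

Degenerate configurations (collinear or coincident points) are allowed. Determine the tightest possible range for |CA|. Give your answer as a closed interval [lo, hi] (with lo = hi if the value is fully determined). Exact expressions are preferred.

|CA| ∈ [115/3, 125/3]  (≈ [38.3333, 41.6667])

|AB| ∈ {5}
|AD| ∈ {40}
|CD| ∈ {5/3}
|BD| ∈ [35, 45]
|AC| ∈ [115/3, 125/3]
|BC| ∈ [100/3, 140/3]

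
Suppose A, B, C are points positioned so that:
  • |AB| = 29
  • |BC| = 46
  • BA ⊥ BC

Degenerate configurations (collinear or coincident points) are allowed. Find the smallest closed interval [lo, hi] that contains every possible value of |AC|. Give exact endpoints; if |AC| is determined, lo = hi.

|AC| = √(2957)  (≈ 54.3783)

|AB| ∈ {29}
|BC| ∈ {46}
|AC| ∈ {√(2957)}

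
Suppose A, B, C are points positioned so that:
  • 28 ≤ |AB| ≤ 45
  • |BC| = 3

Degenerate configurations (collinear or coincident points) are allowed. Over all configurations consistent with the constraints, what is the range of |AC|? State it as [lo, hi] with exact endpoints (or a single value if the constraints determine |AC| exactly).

|AC| ∈ [25, 48]  (≈ [25.0000, 48.0000])

|AB| ∈ [28, 45]
|BC| ∈ {3}
|AC| ∈ [25, 48]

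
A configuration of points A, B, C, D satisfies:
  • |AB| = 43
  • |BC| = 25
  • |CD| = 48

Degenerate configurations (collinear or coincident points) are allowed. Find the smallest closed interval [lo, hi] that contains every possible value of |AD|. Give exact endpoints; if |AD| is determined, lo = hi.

|AD| ∈ [0, 116]  (≈ [0.0000, 116.0000])

|AB| ∈ {43}
|BC| ∈ {25}
|CD| ∈ {48}
|AC| ∈ [18, 68]
|BD| ∈ [23, 73]
|AD| ∈ [0, 116]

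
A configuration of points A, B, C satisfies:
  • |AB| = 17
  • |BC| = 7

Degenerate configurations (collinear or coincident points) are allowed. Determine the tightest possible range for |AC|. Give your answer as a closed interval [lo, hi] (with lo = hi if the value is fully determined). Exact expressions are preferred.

|AC| ∈ [10, 24]  (≈ [10.0000, 24.0000])

|AB| ∈ {17}
|BC| ∈ {7}
|AC| ∈ [10, 24]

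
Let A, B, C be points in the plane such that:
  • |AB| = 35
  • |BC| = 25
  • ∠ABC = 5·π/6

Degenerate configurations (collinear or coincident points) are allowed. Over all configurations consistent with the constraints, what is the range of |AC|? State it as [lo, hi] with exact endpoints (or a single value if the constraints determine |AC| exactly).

|AB| ∈ {35}
|BC| ∈ {25}
|AC| ∈ {5·√(35·√(3) + 74)}

|AC| = 5·√(35·√(3) + 74)  (≈ 58.0133)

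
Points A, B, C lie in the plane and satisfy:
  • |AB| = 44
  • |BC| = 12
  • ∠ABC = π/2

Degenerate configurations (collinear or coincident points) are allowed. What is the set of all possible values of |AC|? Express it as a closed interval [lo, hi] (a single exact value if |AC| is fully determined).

|AB| ∈ {44}
|BC| ∈ {12}
|AC| ∈ {4·√(130)}

|AC| = 4·√(130)  (≈ 45.6070)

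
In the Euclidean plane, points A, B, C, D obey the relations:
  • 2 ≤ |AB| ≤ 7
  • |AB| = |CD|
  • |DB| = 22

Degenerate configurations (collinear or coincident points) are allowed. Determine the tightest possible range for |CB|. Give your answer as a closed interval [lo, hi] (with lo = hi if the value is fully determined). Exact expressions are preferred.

|CB| ∈ [15, 29]  (≈ [15.0000, 29.0000])

|AB| ∈ [2, 7]
|BD| ∈ {22}
|CD| ∈ [2, 7]
|AD| ∈ [15, 29]
|BC| ∈ [15, 29]
|AC| ∈ [8, 36]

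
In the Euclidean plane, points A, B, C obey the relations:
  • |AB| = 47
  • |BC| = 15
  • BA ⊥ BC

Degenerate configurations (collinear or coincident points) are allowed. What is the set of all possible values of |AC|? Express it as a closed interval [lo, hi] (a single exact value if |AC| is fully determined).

|AC| = √(2434)  (≈ 49.3356)

|AB| ∈ {47}
|BC| ∈ {15}
|AC| ∈ {√(2434)}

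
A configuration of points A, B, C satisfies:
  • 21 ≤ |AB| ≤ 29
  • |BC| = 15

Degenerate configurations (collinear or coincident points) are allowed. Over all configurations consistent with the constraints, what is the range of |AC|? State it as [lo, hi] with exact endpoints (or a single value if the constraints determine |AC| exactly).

|AB| ∈ [21, 29]
|BC| ∈ {15}
|AC| ∈ [6, 44]

|AC| ∈ [6, 44]  (≈ [6.0000, 44.0000])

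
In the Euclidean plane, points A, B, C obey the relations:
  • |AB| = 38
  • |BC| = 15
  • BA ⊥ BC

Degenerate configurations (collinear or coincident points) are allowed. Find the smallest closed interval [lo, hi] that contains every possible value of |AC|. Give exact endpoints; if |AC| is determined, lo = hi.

|AB| ∈ {38}
|BC| ∈ {15}
|AC| ∈ {√(1669)}

|AC| = √(1669)  (≈ 40.8534)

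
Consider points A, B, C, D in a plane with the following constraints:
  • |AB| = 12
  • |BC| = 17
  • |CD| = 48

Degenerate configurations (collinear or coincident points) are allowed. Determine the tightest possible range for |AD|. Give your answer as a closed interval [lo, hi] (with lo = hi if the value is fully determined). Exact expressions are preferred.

|AD| ∈ [19, 77]  (≈ [19.0000, 77.0000])

|AB| ∈ {12}
|BC| ∈ {17}
|CD| ∈ {48}
|AC| ∈ [5, 29]
|BD| ∈ [31, 65]
|AD| ∈ [19, 77]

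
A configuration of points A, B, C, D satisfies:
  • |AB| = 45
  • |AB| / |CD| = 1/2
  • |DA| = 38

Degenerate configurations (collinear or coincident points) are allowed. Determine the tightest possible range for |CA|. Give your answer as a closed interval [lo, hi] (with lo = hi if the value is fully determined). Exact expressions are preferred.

|AB| ∈ {45}
|AD| ∈ {38}
|CD| ∈ {90}
|BD| ∈ [7, 83]
|AC| ∈ [52, 128]
|BC| ∈ [7, 173]

|CA| ∈ [52, 128]  (≈ [52.0000, 128.0000])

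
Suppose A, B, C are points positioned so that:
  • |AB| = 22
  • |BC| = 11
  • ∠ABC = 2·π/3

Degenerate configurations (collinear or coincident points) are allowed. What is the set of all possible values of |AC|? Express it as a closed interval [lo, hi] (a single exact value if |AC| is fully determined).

|AB| ∈ {22}
|BC| ∈ {11}
|AC| ∈ {11·√(7)}

|AC| = 11·√(7)  (≈ 29.1033)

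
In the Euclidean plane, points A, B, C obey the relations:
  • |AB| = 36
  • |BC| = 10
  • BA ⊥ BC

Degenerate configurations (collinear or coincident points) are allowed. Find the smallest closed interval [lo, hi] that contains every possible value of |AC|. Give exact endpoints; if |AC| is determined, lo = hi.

|AC| = 2·√(349)  (≈ 37.3631)

|AB| ∈ {36}
|BC| ∈ {10}
|AC| ∈ {2·√(349)}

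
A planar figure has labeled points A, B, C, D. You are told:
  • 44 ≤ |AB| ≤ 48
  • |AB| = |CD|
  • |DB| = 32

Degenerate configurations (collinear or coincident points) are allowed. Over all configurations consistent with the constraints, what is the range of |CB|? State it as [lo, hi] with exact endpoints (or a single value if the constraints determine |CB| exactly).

|CB| ∈ [12, 80]  (≈ [12.0000, 80.0000])

|AB| ∈ [44, 48]
|BD| ∈ {32}
|CD| ∈ [44, 48]
|AD| ∈ [12, 80]
|BC| ∈ [12, 80]
|AC| ∈ [0, 128]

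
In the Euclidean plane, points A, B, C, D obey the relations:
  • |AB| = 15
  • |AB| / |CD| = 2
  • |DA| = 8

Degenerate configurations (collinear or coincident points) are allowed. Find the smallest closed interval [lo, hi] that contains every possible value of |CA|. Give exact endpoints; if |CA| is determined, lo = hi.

|CA| ∈ [1/2, 31/2]  (≈ [0.5000, 15.5000])

|AB| ∈ {15}
|AD| ∈ {8}
|CD| ∈ {15/2}
|BD| ∈ [7, 23]
|AC| ∈ [1/2, 31/2]
|BC| ∈ [0, 61/2]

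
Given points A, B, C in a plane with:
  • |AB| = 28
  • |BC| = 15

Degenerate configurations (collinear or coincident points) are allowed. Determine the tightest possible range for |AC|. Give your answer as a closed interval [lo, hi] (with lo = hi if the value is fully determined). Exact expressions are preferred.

|AC| ∈ [13, 43]  (≈ [13.0000, 43.0000])

|AB| ∈ {28}
|BC| ∈ {15}
|AC| ∈ [13, 43]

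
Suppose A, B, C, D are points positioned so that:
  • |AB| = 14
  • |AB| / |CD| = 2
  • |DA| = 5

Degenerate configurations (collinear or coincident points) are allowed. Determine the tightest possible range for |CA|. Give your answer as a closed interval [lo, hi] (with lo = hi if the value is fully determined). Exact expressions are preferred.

|CA| ∈ [2, 12]  (≈ [2.0000, 12.0000])

|AB| ∈ {14}
|AD| ∈ {5}
|CD| ∈ {7}
|BD| ∈ [9, 19]
|AC| ∈ [2, 12]
|BC| ∈ [2, 26]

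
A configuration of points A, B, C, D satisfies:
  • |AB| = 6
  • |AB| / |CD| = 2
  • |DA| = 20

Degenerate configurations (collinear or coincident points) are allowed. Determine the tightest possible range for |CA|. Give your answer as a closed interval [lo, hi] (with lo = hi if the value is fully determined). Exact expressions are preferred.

|CA| ∈ [17, 23]  (≈ [17.0000, 23.0000])

|AB| ∈ {6}
|AD| ∈ {20}
|CD| ∈ {3}
|BD| ∈ [14, 26]
|AC| ∈ [17, 23]
|BC| ∈ [11, 29]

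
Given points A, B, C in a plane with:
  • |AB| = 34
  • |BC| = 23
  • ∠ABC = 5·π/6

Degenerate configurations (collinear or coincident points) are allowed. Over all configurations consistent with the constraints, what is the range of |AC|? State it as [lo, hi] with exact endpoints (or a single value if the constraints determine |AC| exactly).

|AB| ∈ {34}
|BC| ∈ {23}
|AC| ∈ {√(782·√(3) + 1685)}

|AC| = √(782·√(3) + 1685)  (≈ 55.1313)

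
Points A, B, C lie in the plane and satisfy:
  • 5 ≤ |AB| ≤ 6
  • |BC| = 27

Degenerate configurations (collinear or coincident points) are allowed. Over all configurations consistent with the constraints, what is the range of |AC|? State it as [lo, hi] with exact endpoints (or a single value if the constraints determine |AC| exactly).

|AB| ∈ [5, 6]
|BC| ∈ {27}
|AC| ∈ [21, 33]

|AC| ∈ [21, 33]  (≈ [21.0000, 33.0000])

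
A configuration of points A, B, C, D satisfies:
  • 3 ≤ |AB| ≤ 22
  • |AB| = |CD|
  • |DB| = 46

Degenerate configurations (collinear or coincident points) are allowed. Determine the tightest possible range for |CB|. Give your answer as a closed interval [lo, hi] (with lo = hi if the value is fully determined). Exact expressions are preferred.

|CB| ∈ [24, 68]  (≈ [24.0000, 68.0000])

|AB| ∈ [3, 22]
|BD| ∈ {46}
|CD| ∈ [3, 22]
|AD| ∈ [24, 68]
|BC| ∈ [24, 68]
|AC| ∈ [2, 90]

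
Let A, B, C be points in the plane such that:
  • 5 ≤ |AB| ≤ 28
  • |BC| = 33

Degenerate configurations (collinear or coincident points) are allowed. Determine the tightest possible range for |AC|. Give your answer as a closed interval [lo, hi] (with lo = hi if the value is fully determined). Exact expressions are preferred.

|AB| ∈ [5, 28]
|BC| ∈ {33}
|AC| ∈ [5, 61]

|AC| ∈ [5, 61]  (≈ [5.0000, 61.0000])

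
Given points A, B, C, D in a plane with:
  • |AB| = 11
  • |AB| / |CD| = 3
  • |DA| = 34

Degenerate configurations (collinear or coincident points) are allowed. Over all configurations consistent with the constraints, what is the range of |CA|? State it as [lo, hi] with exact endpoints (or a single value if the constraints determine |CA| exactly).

|AB| ∈ {11}
|AD| ∈ {34}
|CD| ∈ {11/3}
|BD| ∈ [23, 45]
|AC| ∈ [91/3, 113/3]
|BC| ∈ [58/3, 146/3]

|CA| ∈ [91/3, 113/3]  (≈ [30.3333, 37.6667])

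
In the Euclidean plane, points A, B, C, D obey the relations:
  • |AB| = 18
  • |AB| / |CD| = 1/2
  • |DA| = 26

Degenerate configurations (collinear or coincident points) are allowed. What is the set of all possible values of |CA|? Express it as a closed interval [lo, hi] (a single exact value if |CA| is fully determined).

|CA| ∈ [10, 62]  (≈ [10.0000, 62.0000])

|AB| ∈ {18}
|AD| ∈ {26}
|CD| ∈ {36}
|BD| ∈ [8, 44]
|AC| ∈ [10, 62]
|BC| ∈ [0, 80]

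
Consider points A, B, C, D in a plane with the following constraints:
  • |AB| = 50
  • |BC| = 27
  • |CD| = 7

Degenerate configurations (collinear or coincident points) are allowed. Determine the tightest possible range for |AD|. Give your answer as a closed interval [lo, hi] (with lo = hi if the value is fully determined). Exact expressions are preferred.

|AB| ∈ {50}
|BC| ∈ {27}
|CD| ∈ {7}
|AC| ∈ [23, 77]
|BD| ∈ [20, 34]
|AD| ∈ [16, 84]

|AD| ∈ [16, 84]  (≈ [16.0000, 84.0000])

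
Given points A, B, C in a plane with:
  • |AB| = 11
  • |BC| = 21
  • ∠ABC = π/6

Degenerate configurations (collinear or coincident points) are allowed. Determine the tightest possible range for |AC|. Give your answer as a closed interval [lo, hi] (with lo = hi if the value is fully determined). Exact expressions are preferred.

|AC| = √(562 - 231·√(3))  (≈ 12.7238)

|AB| ∈ {11}
|BC| ∈ {21}
|AC| ∈ {√(562 - 231·√(3))}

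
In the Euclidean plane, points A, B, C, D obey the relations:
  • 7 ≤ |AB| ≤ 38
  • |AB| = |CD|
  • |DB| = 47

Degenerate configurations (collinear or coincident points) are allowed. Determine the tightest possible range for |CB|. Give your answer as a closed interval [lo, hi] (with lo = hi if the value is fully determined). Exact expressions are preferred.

|CB| ∈ [9, 85]  (≈ [9.0000, 85.0000])

|AB| ∈ [7, 38]
|BD| ∈ {47}
|CD| ∈ [7, 38]
|AD| ∈ [9, 85]
|BC| ∈ [9, 85]
|AC| ∈ [0, 123]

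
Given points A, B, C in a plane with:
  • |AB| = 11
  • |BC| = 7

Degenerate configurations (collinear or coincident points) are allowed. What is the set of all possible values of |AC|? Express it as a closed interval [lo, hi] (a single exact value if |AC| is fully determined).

|AC| ∈ [4, 18]  (≈ [4.0000, 18.0000])

|AB| ∈ {11}
|BC| ∈ {7}
|AC| ∈ [4, 18]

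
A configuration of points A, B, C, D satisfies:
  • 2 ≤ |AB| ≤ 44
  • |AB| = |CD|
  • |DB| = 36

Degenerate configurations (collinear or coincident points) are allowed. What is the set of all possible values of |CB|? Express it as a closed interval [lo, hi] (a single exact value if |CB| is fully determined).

|AB| ∈ [2, 44]
|BD| ∈ {36}
|CD| ∈ [2, 44]
|AD| ∈ [0, 80]
|BC| ∈ [0, 80]
|AC| ∈ [0, 124]

|CB| ∈ [0, 80]  (≈ [0.0000, 80.0000])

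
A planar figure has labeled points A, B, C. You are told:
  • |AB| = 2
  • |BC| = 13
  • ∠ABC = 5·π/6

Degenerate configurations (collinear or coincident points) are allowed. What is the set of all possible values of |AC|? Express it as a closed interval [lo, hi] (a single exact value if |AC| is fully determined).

|AC| = √(26·√(3) + 173)  (≈ 14.7660)

|AB| ∈ {2}
|BC| ∈ {13}
|AC| ∈ {√(26·√(3) + 173)}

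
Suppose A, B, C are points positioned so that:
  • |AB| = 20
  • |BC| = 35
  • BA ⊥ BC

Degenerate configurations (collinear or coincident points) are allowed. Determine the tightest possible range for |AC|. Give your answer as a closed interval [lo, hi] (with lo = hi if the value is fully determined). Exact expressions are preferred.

|AB| ∈ {20}
|BC| ∈ {35}
|AC| ∈ {5·√(65)}

|AC| = 5·√(65)  (≈ 40.3113)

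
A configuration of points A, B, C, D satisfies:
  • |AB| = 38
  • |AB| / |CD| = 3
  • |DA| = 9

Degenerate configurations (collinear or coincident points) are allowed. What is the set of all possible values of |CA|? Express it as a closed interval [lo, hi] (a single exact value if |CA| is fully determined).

|AB| ∈ {38}
|AD| ∈ {9}
|CD| ∈ {38/3}
|BD| ∈ [29, 47]
|AC| ∈ [11/3, 65/3]
|BC| ∈ [49/3, 179/3]

|CA| ∈ [11/3, 65/3]  (≈ [3.6667, 21.6667])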